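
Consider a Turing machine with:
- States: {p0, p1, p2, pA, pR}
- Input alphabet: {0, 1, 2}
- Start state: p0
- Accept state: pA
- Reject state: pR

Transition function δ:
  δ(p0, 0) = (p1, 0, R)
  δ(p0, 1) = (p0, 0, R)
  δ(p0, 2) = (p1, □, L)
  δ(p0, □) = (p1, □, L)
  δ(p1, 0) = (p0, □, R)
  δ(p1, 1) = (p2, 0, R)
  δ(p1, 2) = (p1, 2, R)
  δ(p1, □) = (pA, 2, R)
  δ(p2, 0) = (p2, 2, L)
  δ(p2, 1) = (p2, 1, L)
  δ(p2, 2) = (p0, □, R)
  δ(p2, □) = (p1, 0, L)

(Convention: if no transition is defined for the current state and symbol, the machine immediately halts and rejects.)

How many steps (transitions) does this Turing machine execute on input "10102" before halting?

Execution trace:
Initial: [p0]10102
Step 1: δ(p0, 1) = (p0, 0, R) → 0[p0]0102
Step 2: δ(p0, 0) = (p1, 0, R) → 00[p1]102
Step 3: δ(p1, 1) = (p2, 0, R) → 000[p2]02
Step 4: δ(p2, 0) = (p2, 2, L) → 00[p2]022
Step 5: δ(p2, 0) = (p2, 2, L) → 0[p2]0222
Step 6: δ(p2, 0) = (p2, 2, L) → [p2]02222
Step 7: δ(p2, 0) = (p2, 2, L) → [p2]□22222
Step 8: δ(p2, □) = (p1, 0, L) → [p1]□022222
Step 9: δ(p1, □) = (pA, 2, R) → 2[pA]022222

The machine reaches the accept state pA and halts.

The machine executed 9 steps before halting.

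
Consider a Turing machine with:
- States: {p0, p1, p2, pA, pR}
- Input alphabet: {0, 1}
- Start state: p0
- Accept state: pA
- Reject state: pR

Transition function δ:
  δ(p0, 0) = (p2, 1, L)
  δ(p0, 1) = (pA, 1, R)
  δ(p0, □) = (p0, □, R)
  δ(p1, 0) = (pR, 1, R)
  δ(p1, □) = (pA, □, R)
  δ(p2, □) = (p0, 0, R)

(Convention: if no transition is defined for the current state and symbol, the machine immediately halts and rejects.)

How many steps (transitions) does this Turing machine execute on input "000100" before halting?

Execution trace:
Initial: [p0]000100
Step 1: δ(p0, 0) = (p2, 1, L) → [p2]□100100
Step 2: δ(p2, □) = (p0, 0, R) → 0[p0]100100
Step 3: δ(p0, 1) = (pA, 1, R) → 01[pA]00100

The machine reaches the accept state pA and halts.

The machine executed 3 steps before halting.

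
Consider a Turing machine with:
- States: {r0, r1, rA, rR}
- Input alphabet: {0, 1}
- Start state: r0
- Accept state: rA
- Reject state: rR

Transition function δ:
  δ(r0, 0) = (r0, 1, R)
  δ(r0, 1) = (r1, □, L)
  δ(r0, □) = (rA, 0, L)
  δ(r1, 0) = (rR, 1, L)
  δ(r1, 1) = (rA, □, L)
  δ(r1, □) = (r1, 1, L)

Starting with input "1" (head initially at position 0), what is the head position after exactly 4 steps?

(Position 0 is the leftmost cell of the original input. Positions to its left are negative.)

Execution trace (head position shown):
Step 0: [r0]1  (head at position 0)
Step 1: move left → [r1]□□  (head at position -1)
Step 2: move left → [r1]□1□  (head at position -2)
Step 3: move left → [r1]□11□  (head at position -3)
Step 4: move left → [r1]□111□  (head at position -4)

After 4 steps, the head is at position -4.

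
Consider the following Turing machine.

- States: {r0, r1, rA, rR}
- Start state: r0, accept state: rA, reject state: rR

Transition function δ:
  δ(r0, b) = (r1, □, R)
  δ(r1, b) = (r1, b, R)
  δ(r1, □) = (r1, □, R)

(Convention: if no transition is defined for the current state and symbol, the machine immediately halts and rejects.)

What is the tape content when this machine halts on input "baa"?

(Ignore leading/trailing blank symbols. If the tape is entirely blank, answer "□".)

Execution trace:
Initial: [r0]baa
Step 1: δ(r0, b) = (r1, □, R) → □[r1]aa

No transition is defined for δ(r1, a). By convention the machine halts and rejects.

Final tape (ignoring leading/trailing blanks): aa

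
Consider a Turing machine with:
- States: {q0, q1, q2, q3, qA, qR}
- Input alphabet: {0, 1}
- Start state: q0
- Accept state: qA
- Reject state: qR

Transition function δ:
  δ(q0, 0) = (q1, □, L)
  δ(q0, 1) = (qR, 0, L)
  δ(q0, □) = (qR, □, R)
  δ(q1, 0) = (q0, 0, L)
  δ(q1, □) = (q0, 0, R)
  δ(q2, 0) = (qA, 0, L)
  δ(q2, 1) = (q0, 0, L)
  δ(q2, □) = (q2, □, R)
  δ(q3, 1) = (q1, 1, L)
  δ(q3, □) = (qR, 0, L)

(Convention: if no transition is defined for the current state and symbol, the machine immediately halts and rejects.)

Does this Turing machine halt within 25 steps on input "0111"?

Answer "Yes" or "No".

Execution trace:
Initial: [q0]0111
Step 1: δ(q0, 0) = (q1, □, L) → [q1]□□111
Step 2: δ(q1, □) = (q0, 0, R) → 0[q0]□111
Step 3: δ(q0, □) = (qR, □, R) → 0□[qR]111

The machine reaches the reject state qR and halts.
The machine halted after 3 steps (within the 25-step bound).

Answer: Yes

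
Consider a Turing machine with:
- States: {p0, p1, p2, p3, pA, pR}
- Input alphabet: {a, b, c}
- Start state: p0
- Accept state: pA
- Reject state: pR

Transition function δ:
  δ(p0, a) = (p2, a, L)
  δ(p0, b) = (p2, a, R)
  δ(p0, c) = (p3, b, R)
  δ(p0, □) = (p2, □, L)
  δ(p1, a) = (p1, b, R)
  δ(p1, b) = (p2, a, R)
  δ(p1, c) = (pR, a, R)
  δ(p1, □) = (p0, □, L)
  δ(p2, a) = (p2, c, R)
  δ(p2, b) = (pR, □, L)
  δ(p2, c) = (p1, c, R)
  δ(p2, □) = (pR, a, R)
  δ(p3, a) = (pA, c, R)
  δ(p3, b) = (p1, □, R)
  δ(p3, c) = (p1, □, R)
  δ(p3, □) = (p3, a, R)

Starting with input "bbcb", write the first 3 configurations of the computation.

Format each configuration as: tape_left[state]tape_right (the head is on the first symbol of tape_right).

Transitions applied:
Step 1: δ(p0, b) = (p2, a, R)
Step 2: δ(p2, b) = (pR, □, L)

The first 3 configurations are:
[p0]bbcb ⊢ a[p2]bcb ⊢ [pR]a□cb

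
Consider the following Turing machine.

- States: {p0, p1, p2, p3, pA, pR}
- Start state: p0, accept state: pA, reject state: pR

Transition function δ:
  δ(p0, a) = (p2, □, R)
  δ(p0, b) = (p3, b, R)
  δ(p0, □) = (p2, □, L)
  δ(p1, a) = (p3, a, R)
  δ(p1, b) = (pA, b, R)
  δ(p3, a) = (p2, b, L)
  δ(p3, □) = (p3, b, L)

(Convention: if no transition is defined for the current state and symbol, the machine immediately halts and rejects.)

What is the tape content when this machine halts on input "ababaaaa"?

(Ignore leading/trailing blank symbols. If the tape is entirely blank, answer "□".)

Execution trace:
Initial: [p0]ababaaaa
Step 1: δ(p0, a) = (p2, □, R) → □[p2]babaaaa

No transition is defined for δ(p2, b). By convention the machine halts and rejects.

Final tape (ignoring leading/trailing blanks): babaaaa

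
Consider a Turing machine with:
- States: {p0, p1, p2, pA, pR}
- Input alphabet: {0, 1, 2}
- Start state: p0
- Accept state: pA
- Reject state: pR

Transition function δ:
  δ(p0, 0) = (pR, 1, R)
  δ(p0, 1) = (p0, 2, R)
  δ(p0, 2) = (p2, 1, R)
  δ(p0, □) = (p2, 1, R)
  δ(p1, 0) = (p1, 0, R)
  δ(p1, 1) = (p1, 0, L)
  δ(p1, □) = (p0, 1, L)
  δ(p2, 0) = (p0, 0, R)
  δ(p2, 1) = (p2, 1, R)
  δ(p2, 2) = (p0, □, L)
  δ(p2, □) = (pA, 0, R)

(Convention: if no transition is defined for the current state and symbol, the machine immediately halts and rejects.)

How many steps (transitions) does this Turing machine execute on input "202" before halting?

Execution trace:
Initial: [p0]202
Step 1: δ(p0, 2) = (p2, 1, R) → 1[p2]02
Step 2: δ(p2, 0) = (p0, 0, R) → 10[p0]2
Step 3: δ(p0, 2) = (p2, 1, R) → 101[p2]□
Step 4: δ(p2, □) = (pA, 0, R) → 1010[pA]□

The machine reaches the accept state pA and halts.

The machine executed 4 steps before halting.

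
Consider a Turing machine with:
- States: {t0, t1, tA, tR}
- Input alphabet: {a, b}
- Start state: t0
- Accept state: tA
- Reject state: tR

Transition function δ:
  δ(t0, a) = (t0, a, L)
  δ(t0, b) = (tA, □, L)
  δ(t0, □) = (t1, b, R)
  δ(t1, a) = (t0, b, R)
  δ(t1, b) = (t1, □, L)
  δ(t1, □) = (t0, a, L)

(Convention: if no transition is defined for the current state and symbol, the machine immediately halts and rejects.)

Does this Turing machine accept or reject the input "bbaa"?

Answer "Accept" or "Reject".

Execution trace:
Initial: [t0]bbaa
Step 1: δ(t0, b) = (tA, □, L) → [tA]□□baa

The machine reaches the accept state tA and halts.

Answer: Accept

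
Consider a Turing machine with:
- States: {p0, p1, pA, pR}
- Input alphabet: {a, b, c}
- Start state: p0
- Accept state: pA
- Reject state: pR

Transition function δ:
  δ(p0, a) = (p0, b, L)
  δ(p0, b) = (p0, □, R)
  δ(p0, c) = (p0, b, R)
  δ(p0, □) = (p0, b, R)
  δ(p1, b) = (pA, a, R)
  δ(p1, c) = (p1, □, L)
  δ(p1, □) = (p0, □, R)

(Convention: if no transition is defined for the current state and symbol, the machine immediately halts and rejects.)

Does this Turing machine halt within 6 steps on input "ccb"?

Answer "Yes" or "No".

Execution trace:
Initial: [p0]ccb
Step 1: δ(p0, c) = (p0, b, R) → b[p0]cb
Step 2: δ(p0, c) = (p0, b, R) → bb[p0]b
Step 3: δ(p0, b) = (p0, □, R) → bb□[p0]□
Step 4: δ(p0, □) = (p0, b, R) → bb□b[p0]□
Step 5: δ(p0, □) = (p0, b, R) → bb□bb[p0]□
Step 6: δ(p0, □) = (p0, b, R) → bb□bbb[p0]□

The machine has not reached a halting state after 6 steps.
The machine did not halt within the 6-step bound.

Answer: No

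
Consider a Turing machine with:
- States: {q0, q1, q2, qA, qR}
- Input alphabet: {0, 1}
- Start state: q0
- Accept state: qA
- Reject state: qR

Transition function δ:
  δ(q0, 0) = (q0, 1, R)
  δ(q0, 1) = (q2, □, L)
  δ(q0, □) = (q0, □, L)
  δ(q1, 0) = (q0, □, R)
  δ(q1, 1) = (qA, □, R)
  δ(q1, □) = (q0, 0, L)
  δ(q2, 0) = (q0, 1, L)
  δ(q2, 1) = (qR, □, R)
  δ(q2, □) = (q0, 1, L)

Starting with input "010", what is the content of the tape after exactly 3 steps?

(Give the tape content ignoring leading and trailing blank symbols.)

Execution trace:
Initial: [q0]010
Step 1: δ(q0, 0) = (q0, 1, R) → 1[q0]10
Step 2: δ(q0, 1) = (q2, □, L) → [q2]1□0
Step 3: δ(q2, 1) = (qR, □, R) → □[qR]□0

The machine reaches the reject state qR and halts.

After 3 steps, the tape (ignoring leading/trailing blanks) is: 0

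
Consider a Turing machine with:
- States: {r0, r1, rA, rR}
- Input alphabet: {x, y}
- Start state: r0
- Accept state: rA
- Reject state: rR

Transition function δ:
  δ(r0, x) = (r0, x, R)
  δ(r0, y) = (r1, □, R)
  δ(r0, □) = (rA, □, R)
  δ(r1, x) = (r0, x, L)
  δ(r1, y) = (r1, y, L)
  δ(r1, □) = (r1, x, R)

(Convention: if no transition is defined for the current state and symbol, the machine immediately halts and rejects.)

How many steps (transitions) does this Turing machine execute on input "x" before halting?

Execution trace:
Initial: [r0]x
Step 1: δ(r0, x) = (r0, x, R) → x[r0]□
Step 2: δ(r0, □) = (rA, □, R) → x□[rA]□

The machine reaches the accept state rA and halts.

The machine executed 2 steps before halting.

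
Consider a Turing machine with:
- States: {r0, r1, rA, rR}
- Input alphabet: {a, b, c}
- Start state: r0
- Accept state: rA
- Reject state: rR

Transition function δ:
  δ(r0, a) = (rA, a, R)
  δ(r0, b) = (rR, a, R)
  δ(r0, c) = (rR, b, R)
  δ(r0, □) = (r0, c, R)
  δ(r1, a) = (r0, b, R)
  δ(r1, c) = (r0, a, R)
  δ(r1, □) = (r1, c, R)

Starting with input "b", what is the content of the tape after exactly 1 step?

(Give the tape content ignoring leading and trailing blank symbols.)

Execution trace:
Initial: [r0]b
Step 1: δ(r0, b) = (rR, a, R) → a[rR]□

The machine reaches the reject state rR and halts.

After 1 step, the tape (ignoring leading/trailing blanks) is: a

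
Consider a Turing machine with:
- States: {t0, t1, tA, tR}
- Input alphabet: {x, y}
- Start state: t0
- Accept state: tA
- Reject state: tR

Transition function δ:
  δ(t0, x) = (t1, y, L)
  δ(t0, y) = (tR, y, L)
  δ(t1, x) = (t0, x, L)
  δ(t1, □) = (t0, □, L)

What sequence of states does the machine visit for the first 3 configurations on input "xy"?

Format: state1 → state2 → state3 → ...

Execution trace:
Initial: [t0]xy
Step 1: δ(t0, x) = (t1, y, L) → [t1]□yy
Step 2: δ(t1, □) = (t0, □, L) → [t0]□□yy

No transition is defined for δ(t0, □). By convention the machine halts and rejects.

State sequence: t0 → t1 → t0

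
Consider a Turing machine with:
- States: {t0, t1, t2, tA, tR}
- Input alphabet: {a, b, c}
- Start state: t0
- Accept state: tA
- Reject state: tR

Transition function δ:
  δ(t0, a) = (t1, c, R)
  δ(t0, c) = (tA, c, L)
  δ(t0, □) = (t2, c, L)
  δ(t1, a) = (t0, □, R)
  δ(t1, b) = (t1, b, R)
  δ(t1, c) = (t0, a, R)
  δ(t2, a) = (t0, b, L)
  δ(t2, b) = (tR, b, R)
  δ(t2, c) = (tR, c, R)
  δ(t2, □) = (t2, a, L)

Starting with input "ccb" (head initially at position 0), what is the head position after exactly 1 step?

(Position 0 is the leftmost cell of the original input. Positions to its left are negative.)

Execution trace (head position shown):
Step 0: [t0]ccb  (head at position 0)
Step 1: move left → [tA]□ccb  (head at position -1)

After 1 step, the head is at position -1.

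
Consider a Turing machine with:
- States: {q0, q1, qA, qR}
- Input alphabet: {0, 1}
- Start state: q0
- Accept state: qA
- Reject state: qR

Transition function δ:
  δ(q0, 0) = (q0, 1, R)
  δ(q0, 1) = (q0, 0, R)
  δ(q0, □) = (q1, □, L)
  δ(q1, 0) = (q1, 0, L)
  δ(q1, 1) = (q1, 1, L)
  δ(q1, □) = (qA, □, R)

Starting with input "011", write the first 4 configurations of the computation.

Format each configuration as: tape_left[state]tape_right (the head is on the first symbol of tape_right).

Transitions applied:
Step 1: δ(q0, 0) = (q0, 1, R)
Step 2: δ(q0, 1) = (q0, 0, R)
Step 3: δ(q0, 1) = (q0, 0, R)

The first 4 configurations are:
[q0]011 ⊢ 1[q0]11 ⊢ 10[q0]1 ⊢ 100[q0]□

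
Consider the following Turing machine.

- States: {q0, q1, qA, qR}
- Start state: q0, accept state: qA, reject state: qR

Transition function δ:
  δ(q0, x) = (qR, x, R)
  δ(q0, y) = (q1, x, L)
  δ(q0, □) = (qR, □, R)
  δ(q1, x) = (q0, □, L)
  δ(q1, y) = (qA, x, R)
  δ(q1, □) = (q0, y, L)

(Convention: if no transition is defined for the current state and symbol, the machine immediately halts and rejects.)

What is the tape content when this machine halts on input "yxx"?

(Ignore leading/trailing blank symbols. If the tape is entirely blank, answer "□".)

Execution trace:
Initial: [q0]yxx
Step 1: δ(q0, y) = (q1, x, L) → [q1]□xxx
Step 2: δ(q1, □) = (q0, y, L) → [q0]□yxxx
Step 3: δ(q0, □) = (qR, □, R) → □[qR]yxxx

The machine reaches the reject state qR and halts.

Final tape (ignoring leading/trailing blanks): yxxx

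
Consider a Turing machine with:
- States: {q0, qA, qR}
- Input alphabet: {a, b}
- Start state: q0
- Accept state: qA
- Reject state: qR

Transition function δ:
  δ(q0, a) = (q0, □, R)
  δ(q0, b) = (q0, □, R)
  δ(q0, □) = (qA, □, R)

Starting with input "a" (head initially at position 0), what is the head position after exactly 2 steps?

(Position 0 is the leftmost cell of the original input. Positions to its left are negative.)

Execution trace (head position shown):
Step 0: [q0]a  (head at position 0)
Step 1: move right → □[q0]□  (head at position 1)
Step 2: move right → □□[qA]□  (head at position 2)

After 2 steps, the head is at position 2.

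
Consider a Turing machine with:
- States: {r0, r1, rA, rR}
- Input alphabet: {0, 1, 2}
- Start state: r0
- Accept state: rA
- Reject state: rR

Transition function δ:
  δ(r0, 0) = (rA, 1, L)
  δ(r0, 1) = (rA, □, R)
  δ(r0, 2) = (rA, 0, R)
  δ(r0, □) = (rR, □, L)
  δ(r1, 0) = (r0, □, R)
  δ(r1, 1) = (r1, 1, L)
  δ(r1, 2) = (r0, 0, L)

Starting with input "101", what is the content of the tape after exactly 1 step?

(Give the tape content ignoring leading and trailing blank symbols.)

Execution trace:
Initial: [r0]101
Step 1: δ(r0, 1) = (rA, □, R) → □[rA]01

The machine reaches the accept state rA and halts.

After 1 step, the tape (ignoring leading/trailing blanks) is: 01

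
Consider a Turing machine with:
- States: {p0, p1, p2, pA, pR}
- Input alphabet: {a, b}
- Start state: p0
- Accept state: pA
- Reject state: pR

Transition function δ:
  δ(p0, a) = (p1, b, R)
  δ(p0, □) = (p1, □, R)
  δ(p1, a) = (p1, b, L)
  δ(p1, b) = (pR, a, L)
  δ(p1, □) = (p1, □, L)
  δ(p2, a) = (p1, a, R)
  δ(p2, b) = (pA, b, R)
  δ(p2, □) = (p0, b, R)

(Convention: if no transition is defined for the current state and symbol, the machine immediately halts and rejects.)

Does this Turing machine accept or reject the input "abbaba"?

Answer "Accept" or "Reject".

Execution trace:
Initial: [p0]abbaba
Step 1: δ(p0, a) = (p1, b, R) → b[p1]bbaba
Step 2: δ(p1, b) = (pR, a, L) → [pR]bababa

The machine reaches the reject state pR and halts.

Answer: Reject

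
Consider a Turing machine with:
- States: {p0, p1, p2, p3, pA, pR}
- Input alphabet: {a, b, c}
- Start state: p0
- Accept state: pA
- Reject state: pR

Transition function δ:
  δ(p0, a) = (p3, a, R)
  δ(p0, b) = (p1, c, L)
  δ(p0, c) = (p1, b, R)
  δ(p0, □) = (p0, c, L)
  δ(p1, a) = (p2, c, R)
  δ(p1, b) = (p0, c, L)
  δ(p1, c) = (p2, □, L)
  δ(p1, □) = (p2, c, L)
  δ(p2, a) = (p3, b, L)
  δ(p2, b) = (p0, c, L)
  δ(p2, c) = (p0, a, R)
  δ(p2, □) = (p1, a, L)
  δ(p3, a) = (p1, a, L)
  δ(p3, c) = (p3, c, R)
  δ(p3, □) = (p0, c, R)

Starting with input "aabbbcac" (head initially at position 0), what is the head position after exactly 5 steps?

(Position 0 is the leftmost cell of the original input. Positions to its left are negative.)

Execution trace (head position shown):
Step 0: [p0]aabbbcac  (head at position 0)
Step 1: move right → a[p3]abbbcac  (head at position 1)
Step 2: move left → [p1]aabbbcac  (head at position 0)
Step 3: move right → c[p2]abbbcac  (head at position 1)
Step 4: move left → [p3]cbbbbcac  (head at position 0)
Step 5: move right → c[p3]bbbbcac  (head at position 1)

After 5 steps, the head is at position 1.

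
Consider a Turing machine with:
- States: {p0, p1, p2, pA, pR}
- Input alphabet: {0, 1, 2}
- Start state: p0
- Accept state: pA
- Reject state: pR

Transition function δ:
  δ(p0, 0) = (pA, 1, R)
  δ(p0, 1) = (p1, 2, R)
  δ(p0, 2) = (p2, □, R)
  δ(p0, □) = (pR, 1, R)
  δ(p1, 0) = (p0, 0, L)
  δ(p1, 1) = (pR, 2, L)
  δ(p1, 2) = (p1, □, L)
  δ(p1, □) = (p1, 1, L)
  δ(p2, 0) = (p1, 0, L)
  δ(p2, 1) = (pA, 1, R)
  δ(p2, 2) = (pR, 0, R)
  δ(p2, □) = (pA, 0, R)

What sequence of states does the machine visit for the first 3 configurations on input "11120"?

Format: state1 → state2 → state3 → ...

Execution trace:
Initial: [p0]11120
Step 1: δ(p0, 1) = (p1, 2, R) → 2[p1]1120
Step 2: δ(p1, 1) = (pR, 2, L) → [pR]22120

The machine reaches the reject state pR and halts.

State sequence: p0 → p1 → pR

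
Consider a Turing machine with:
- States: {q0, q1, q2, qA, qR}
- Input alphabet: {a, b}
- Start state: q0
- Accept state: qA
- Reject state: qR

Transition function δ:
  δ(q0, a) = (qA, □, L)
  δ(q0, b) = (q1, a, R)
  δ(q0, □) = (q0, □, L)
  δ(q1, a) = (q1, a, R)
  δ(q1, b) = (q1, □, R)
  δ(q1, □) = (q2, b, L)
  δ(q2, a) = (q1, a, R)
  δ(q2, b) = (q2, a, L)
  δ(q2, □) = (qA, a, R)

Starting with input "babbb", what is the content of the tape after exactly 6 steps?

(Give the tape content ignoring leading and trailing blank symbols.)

Execution trace:
Initial: [q0]babbb
Step 1: δ(q0, b) = (q1, a, R) → a[q1]abbb
Step 2: δ(q1, a) = (q1, a, R) → aa[q1]bbb
Step 3: δ(q1, b) = (q1, □, R) → aa□[q1]bb
Step 4: δ(q1, b) = (q1, □, R) → aa□□[q1]b
Step 5: δ(q1, b) = (q1, □, R) → aa□□□[q1]□
Step 6: δ(q1, □) = (q2, b, L) → aa□□[q2]□b

After 6 steps, the tape (ignoring leading/trailing blanks) is: aa□□□b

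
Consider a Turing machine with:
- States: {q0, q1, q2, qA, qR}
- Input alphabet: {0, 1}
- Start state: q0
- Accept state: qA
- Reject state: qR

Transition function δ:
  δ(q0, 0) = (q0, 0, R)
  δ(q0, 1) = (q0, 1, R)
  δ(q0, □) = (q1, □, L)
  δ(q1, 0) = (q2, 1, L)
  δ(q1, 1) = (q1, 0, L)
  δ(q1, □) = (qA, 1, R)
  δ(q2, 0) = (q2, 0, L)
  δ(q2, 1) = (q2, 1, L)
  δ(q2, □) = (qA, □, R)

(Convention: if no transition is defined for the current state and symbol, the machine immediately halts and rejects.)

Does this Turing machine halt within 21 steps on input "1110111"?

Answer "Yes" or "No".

Execution trace:
Initial: [q0]1110111
Step 1: δ(q0, 1) = (q0, 1, R) → 1[q0]110111
Step 2: δ(q0, 1) = (q0, 1, R) → 11[q0]10111
Step 3: δ(q0, 1) = (q0, 1, R) → 111[q0]0111
Step 4: δ(q0, 0) = (q0, 0, R) → 1110[q0]111
Step 5: δ(q0, 1) = (q0, 1, R) → 11101[q0]11
Step 6: δ(q0, 1) = (q0, 1, R) → 111011[q0]1
Step 7: δ(q0, 1) = (q0, 1, R) → 1110111[q0]□
Step 8: δ(q0, □) = (q1, □, L) → 111011[q1]1□
Step 9: δ(q1, 1) = (q1, 0, L) → 11101[q1]10□
Step 10: δ(q1, 1) = (q1, 0, L) → 1110[q1]100□
Step 11: δ(q1, 1) = (q1, 0, L) → 111[q1]0000□
Step 12: δ(q1, 0) = (q2, 1, L) → 11[q2]11000□
Step 13: δ(q2, 1) = (q2, 1, L) → 1[q2]111000□
Step 14: δ(q2, 1) = (q2, 1, L) → [q2]1111000□
Step 15: δ(q2, 1) = (q2, 1, L) → [q2]□1111000□
Step 16: δ(q2, □) = (qA, □, R) → □[qA]1111000□

The machine reaches the accept state qA and halts.
The machine halted after 16 steps (within the 21-step bound).

Answer: Yes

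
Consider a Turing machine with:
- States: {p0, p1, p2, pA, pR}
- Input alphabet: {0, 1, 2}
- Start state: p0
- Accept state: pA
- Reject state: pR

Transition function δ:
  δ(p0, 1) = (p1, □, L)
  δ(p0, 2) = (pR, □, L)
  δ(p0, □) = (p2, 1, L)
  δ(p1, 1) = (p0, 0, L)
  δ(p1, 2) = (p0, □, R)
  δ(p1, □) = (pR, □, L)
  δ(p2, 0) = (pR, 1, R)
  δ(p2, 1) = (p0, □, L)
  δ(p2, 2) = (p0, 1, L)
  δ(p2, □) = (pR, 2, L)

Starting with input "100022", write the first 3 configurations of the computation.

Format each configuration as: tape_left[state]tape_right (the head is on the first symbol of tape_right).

Transitions applied:
Step 1: δ(p0, 1) = (p1, □, L)
Step 2: δ(p1, □) = (pR, □, L)

The first 3 configurations are:
[p0]100022 ⊢ [p1]□□00022 ⊢ [pR]□□□00022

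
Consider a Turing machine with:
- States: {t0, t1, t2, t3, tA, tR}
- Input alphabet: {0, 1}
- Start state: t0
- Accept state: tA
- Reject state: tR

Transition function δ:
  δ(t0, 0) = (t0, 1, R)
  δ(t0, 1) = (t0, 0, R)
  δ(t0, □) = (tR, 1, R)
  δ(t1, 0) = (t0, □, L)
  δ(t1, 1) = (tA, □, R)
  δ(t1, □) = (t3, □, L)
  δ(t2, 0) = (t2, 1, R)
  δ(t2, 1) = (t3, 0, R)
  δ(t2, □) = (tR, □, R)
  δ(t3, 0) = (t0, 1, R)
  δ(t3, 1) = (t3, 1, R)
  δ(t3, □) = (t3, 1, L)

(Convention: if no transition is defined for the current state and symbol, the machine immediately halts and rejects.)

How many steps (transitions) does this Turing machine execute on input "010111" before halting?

Execution trace:
Initial: [t0]010111
Step 1: δ(t0, 0) = (t0, 1, R) → 1[t0]10111
Step 2: δ(t0, 1) = (t0, 0, R) → 10[t0]0111
Step 3: δ(t0, 0) = (t0, 1, R) → 101[t0]111
Step 4: δ(t0, 1) = (t0, 0, R) → 1010[t0]11
Step 5: δ(t0, 1) = (t0, 0, R) → 10100[t0]1
Step 6: δ(t0, 1) = (t0, 0, R) → 101000[t0]□
Step 7: δ(t0, □) = (tR, 1, R) → 1010001[tR]□

The machine reaches the reject state tR and halts.

The machine executed 7 steps before halting.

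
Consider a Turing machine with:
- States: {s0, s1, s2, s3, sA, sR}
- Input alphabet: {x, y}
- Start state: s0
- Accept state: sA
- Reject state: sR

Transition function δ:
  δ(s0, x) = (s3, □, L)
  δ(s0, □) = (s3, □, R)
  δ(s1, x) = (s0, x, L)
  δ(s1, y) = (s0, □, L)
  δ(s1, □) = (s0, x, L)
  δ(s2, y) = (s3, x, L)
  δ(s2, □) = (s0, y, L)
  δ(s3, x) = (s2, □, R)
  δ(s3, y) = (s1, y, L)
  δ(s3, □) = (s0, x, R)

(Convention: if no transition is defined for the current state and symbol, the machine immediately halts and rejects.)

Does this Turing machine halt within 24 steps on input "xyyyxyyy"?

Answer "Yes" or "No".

Execution trace:
Initial: [s0]xyyyxyyy
Step 1: δ(s0, x) = (s3, □, L) → [s3]□□yyyxyyy
Step 2: δ(s3, □) = (s0, x, R) → x[s0]□yyyxyyy
Step 3: δ(s0, □) = (s3, □, R) → x□[s3]yyyxyyy
Step 4: δ(s3, y) = (s1, y, L) → x[s1]□yyyxyyy
Step 5: δ(s1, □) = (s0, x, L) → [s0]xxyyyxyyy
Step 6: δ(s0, x) = (s3, □, L) → [s3]□□xyyyxyyy
Step 7: δ(s3, □) = (s0, x, R) → x[s0]□xyyyxyyy
Step 8: δ(s0, □) = (s3, □, R) → x□[s3]xyyyxyyy
Step 9: δ(s3, x) = (s2, □, R) → x□□[s2]yyyxyyy
Step 10: δ(s2, y) = (s3, x, L) → x□[s3]□xyyxyyy
Step 11: δ(s3, □) = (s0, x, R) → x□x[s0]xyyxyyy
Step 12: δ(s0, x) = (s3, □, L) → x□[s3]x□yyxyyy
Step 13: δ(s3, x) = (s2, □, R) → x□□[s2]□yyxyyy
Step 14: δ(s2, □) = (s0, y, L) → x□[s0]□yyyxyyy
Step 15: δ(s0, □) = (s3, □, R) → x□□[s3]yyyxyyy
Step 16: δ(s3, y) = (s1, y, L) → x□[s1]□yyyxyyy
Step 17: δ(s1, □) = (s0, x, L) → x[s0]□xyyyxyyy
Step 18: δ(s0, □) = (s3, □, R) → x□[s3]xyyyxyyy
Step 19: δ(s3, x) = (s2, □, R) → x□□[s2]yyyxyyy
Step 20: δ(s2, y) = (s3, x, L) → x□[s3]□xyyxyyy
Step 21: δ(s3, □) = (s0, x, R) → x□x[s0]xyyxyyy
Step 22: δ(s0, x) = (s3, □, L) → x□[s3]x□yyxyyy
Step 23: δ(s3, x) = (s2, □, R) → x□□[s2]□yyxyyy
Step 24: δ(s2, □) = (s0, y, L) → x□[s0]□yyyxyyy

The machine has not reached a halting state after 24 steps.
The machine did not halt within the 24-step bound.

Answer: No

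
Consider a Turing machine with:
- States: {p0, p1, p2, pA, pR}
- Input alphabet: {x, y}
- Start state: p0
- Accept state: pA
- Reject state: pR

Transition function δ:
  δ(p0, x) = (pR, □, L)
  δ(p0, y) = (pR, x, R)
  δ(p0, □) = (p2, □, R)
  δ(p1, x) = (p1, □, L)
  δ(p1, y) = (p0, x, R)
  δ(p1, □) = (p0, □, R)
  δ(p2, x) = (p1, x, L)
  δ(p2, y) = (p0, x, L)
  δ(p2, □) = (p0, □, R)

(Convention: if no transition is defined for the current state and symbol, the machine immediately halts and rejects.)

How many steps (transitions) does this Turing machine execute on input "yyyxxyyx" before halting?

Execution trace:
Initial: [p0]yyyxxyyx
Step 1: δ(p0, y) = (pR, x, R) → x[pR]yyxxyyx

The machine reaches the reject state pR and halts.

The machine executed 1 step before halting.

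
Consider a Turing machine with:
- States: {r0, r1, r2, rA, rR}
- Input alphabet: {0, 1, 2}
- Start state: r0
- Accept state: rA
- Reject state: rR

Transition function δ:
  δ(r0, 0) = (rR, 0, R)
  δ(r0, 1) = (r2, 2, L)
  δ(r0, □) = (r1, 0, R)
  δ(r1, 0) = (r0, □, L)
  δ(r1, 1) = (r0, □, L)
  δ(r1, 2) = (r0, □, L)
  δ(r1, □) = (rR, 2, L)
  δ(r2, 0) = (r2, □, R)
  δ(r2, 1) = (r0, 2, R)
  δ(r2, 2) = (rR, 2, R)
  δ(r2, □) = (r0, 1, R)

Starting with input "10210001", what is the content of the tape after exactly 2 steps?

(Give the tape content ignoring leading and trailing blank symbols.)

Execution trace:
Initial: [r0]10210001
Step 1: δ(r0, 1) = (r2, 2, L) → [r2]□20210001
Step 2: δ(r2, □) = (r0, 1, R) → 1[r0]20210001

No transition is defined for δ(r0, 2). By convention the machine halts and rejects.

After 2 steps, the tape (ignoring leading/trailing blanks) is: 120210001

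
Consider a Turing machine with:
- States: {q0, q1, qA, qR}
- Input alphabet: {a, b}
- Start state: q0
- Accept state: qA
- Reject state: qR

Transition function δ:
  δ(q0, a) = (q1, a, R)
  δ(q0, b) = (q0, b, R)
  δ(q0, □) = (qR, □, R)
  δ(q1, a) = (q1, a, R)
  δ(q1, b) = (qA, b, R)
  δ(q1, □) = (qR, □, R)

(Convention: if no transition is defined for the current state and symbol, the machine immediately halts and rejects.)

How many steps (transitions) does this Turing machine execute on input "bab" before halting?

Execution trace:
Initial: [q0]bab
Step 1: δ(q0, b) = (q0, b, R) → b[q0]ab
Step 2: δ(q0, a) = (q1, a, R) → ba[q1]b
Step 3: δ(q1, b) = (qA, b, R) → bab[qA]□

The machine reaches the accept state qA and halts.

The machine executed 3 steps before halting.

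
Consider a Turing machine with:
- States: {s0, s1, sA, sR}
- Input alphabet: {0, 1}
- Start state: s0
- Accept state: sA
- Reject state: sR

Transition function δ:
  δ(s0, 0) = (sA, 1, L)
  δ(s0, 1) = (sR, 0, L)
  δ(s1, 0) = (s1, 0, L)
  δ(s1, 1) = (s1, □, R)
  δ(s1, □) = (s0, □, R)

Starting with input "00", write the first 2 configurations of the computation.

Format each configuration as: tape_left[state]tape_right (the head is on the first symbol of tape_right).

Transitions applied:
Step 1: δ(s0, 0) = (sA, 1, L)

The first 2 configurations are:
[s0]00 ⊢ [sA]□10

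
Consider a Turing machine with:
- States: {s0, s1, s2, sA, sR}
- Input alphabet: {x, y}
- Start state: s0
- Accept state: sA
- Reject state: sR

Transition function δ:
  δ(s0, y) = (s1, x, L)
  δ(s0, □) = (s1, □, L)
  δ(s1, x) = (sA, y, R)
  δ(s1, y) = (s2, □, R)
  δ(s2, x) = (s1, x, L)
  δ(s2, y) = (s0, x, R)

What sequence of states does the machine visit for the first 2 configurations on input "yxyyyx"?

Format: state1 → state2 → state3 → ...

Execution trace:
Initial: [s0]yxyyyx
Step 1: δ(s0, y) = (s1, x, L) → [s1]□xxyyyx

No transition is defined for δ(s1, □). By convention the machine halts and rejects.

State sequence: s0 → s1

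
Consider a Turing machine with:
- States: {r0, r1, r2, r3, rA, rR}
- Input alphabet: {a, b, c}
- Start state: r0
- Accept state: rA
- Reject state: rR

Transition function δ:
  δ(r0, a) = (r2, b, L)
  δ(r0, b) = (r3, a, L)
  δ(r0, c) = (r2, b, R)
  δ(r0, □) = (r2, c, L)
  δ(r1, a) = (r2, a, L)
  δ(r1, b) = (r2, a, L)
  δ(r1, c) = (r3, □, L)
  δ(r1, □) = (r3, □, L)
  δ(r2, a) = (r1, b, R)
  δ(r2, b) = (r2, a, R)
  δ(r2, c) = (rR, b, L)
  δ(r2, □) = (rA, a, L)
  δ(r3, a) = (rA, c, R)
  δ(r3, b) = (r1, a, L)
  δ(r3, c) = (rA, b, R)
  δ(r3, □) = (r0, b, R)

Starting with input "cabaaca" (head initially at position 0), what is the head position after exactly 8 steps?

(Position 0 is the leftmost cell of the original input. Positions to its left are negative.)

Execution trace (head position shown):
Step 0: [r0]cabaaca  (head at position 0)
Step 1: move right → b[r2]abaaca  (head at position 1)
Step 2: move right → bb[r1]baaca  (head at position 2)
Step 3: move left → b[r2]baaaca  (head at position 1)
Step 4: move right → ba[r2]aaaca  (head at position 2)
Step 5: move right → bab[r1]aaca  (head at position 3)
Step 6: move left → ba[r2]baaca  (head at position 2)
Step 7: move right → baa[r2]aaca  (head at position 3)
Step 8: move right → baab[r1]aca  (head at position 4)

After 8 steps, the head is at position 4.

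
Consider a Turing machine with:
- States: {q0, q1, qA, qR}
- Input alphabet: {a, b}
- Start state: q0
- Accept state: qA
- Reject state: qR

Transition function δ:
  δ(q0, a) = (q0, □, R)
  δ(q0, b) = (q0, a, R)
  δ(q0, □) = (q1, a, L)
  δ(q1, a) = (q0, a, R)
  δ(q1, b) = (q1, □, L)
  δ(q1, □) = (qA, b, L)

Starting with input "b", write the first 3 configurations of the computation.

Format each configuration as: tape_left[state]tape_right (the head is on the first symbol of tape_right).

Transitions applied:
Step 1: δ(q0, b) = (q0, a, R)
Step 2: δ(q0, □) = (q1, a, L)

The first 3 configurations are:
[q0]b ⊢ a[q0]□ ⊢ [q1]aa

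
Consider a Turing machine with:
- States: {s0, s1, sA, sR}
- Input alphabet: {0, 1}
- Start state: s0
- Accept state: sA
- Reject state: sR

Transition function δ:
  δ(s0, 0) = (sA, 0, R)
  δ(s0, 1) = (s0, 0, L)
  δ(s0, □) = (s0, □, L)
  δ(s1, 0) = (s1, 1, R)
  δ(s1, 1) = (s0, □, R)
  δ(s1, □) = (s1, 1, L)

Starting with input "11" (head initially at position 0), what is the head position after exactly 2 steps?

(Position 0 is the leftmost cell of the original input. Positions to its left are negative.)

Execution trace (head position shown):
Step 0: [s0]11  (head at position 0)
Step 1: move left → [s0]□01  (head at position -1)
Step 2: move left → [s0]□□01  (head at position -2)

After 2 steps, the head is at position -2.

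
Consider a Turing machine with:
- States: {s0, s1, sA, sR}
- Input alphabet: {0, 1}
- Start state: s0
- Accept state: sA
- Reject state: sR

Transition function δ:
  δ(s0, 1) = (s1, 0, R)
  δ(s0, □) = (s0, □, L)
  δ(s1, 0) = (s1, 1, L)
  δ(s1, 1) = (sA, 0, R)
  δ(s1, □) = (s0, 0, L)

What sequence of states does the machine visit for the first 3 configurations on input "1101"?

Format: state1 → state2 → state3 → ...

Execution trace:
Initial: [s0]1101
Step 1: δ(s0, 1) = (s1, 0, R) → 0[s1]101
Step 2: δ(s1, 1) = (sA, 0, R) → 00[sA]01

The machine reaches the accept state sA and halts.

State sequence: s0 → s1 → sA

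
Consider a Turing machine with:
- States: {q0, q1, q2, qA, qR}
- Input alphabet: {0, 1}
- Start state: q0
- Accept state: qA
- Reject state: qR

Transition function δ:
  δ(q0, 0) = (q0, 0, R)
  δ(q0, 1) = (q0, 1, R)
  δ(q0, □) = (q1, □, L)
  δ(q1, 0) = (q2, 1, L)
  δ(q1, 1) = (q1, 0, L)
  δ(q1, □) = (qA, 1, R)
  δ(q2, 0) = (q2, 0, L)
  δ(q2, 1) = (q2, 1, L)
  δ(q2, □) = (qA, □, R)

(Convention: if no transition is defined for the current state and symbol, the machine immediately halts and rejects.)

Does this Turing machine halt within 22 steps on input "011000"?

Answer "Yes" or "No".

Execution trace:
Initial: [q0]011000
Step 1: δ(q0, 0) = (q0, 0, R) → 0[q0]11000
Step 2: δ(q0, 1) = (q0, 1, R) → 01[q0]1000
Step 3: δ(q0, 1) = (q0, 1, R) → 011[q0]000
Step 4: δ(q0, 0) = (q0, 0, R) → 0110[q0]00
Step 5: δ(q0, 0) = (q0, 0, R) → 01100[q0]0
Step 6: δ(q0, 0) = (q0, 0, R) → 011000[q0]□
Step 7: δ(q0, □) = (q1, □, L) → 01100[q1]0□
Step 8: δ(q1, 0) = (q2, 1, L) → 0110[q2]01□
Step 9: δ(q2, 0) = (q2, 0, L) → 011[q2]001□
Step 10: δ(q2, 0) = (q2, 0, L) → 01[q2]1001□
Step 11: δ(q2, 1) = (q2, 1, L) → 0[q2]11001□
Step 12: δ(q2, 1) = (q2, 1, L) → [q2]011001□
Step 13: δ(q2, 0) = (q2, 0, L) → [q2]□011001□
Step 14: δ(q2, □) = (qA, □, R) → □[qA]011001□

The machine reaches the accept state qA and halts.
The machine halted after 14 steps (within the 22-step bound).

Answer: Yes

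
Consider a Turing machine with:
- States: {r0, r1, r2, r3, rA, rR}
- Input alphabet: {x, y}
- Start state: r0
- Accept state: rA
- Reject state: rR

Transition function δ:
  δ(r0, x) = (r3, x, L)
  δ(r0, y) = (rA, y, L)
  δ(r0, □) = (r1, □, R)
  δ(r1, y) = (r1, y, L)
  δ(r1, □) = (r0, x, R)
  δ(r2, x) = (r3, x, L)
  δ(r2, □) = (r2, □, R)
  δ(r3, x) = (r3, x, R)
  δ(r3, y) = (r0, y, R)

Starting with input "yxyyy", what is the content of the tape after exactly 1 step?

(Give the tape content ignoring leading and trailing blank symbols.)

Execution trace:
Initial: [r0]yxyyy
Step 1: δ(r0, y) = (rA, y, L) → [rA]□yxyyy

The machine reaches the accept state rA and halts.

After 1 step, the tape (ignoring leading/trailing blanks) is: yxyyy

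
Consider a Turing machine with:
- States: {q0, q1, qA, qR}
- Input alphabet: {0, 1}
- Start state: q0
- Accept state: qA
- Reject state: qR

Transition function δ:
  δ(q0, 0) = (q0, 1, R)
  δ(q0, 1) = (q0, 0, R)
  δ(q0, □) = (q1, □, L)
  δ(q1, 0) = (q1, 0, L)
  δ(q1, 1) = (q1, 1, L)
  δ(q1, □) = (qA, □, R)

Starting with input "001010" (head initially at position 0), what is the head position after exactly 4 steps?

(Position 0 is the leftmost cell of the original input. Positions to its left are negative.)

Execution trace (head position shown):
Step 0: [q0]001010  (head at position 0)
Step 1: move right → 1[q0]01010  (head at position 1)
Step 2: move right → 11[q0]1010  (head at position 2)
Step 3: move right → 110[q0]010  (head at position 3)
Step 4: move right → 1101[q0]10  (head at position 4)

After 4 steps, the head is at position 4.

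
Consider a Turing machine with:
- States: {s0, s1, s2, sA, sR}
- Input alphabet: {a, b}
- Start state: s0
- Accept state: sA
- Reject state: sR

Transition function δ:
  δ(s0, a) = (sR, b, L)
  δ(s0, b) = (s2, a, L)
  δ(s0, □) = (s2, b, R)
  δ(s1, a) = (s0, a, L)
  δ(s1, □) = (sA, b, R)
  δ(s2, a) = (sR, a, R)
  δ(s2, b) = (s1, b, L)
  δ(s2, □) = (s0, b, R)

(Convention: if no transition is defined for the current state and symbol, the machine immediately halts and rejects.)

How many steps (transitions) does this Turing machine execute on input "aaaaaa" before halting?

Execution trace:
Initial: [s0]aaaaaa
Step 1: δ(s0, a) = (sR, b, L) → [sR]□baaaaa

The machine reaches the reject state sR and halts.

The machine executed 1 step before halting.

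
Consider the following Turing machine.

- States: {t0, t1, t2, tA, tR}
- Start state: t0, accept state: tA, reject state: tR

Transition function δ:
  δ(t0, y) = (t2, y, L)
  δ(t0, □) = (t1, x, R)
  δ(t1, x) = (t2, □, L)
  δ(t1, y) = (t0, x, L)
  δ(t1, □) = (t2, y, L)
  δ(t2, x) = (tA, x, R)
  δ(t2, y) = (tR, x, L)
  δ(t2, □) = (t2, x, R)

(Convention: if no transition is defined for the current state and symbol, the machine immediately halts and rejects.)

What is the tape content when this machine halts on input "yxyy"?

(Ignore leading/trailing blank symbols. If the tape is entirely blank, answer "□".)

Execution trace:
Initial: [t0]yxyy
Step 1: δ(t0, y) = (t2, y, L) → [t2]□yxyy
Step 2: δ(t2, □) = (t2, x, R) → x[t2]yxyy
Step 3: δ(t2, y) = (tR, x, L) → [tR]xxxyy

The machine reaches the reject state tR and halts.

Final tape (ignoring leading/trailing blanks): xxxyy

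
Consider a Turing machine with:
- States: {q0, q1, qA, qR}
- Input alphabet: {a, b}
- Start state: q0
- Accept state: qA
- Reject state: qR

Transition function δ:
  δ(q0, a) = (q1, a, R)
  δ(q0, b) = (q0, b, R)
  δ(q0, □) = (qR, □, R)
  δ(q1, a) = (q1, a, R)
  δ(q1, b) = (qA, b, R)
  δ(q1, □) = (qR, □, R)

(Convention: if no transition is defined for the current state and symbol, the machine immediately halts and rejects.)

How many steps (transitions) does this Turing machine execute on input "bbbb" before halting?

Execution trace:
Initial: [q0]bbbb
Step 1: δ(q0, b) = (q0, b, R) → b[q0]bbb
Step 2: δ(q0, b) = (q0, b, R) → bb[q0]bb
Step 3: δ(q0, b) = (q0, b, R) → bbb[q0]b
Step 4: δ(q0, b) = (q0, b, R) → bbbb[q0]□
Step 5: δ(q0, □) = (qR, □, R) → bbbb□[qR]□

The machine reaches the reject state qR and halts.

The machine executed 5 steps before halting.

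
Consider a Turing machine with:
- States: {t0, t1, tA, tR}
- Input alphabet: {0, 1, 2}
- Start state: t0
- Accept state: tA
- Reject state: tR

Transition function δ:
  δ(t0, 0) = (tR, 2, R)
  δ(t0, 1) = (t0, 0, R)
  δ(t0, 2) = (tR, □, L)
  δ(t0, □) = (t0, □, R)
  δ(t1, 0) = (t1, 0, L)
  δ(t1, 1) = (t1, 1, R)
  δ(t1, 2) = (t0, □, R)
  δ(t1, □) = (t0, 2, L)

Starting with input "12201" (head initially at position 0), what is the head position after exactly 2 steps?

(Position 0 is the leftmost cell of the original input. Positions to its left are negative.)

Execution trace (head position shown):
Step 0: [t0]12201  (head at position 0)
Step 1: move right → 0[t0]2201  (head at position 1)
Step 2: move left → [tR]0□201  (head at position 0)

After 2 steps, the head is at position 0.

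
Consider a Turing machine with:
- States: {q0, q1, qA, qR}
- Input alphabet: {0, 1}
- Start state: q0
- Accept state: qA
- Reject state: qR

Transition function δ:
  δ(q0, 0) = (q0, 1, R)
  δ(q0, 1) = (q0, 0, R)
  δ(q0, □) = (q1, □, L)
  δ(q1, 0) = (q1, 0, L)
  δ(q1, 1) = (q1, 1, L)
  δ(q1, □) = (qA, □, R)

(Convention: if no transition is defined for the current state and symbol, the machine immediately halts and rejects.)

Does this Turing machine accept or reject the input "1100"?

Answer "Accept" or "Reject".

Execution trace:
Initial: [q0]1100
Step 1: δ(q0, 1) = (q0, 0, R) → 0[q0]100
Step 2: δ(q0, 1) = (q0, 0, R) → 00[q0]00
Step 3: δ(q0, 0) = (q0, 1, R) → 001[q0]0
Step 4: δ(q0, 0) = (q0, 1, R) → 0011[q0]□
Step 5: δ(q0, □) = (q1, □, L) → 001[q1]1□
Step 6: δ(q1, 1) = (q1, 1, L) → 00[q1]11□
Step 7: δ(q1, 1) = (q1, 1, L) → 0[q1]011□
Step 8: δ(q1, 0) = (q1, 0, L) → [q1]0011□
Step 9: δ(q1, 0) = (q1, 0, L) → [q1]□0011□
Step 10: δ(q1, □) = (qA, □, R) → □[qA]0011□

The machine reaches the accept state qA and halts.

Answer: Accept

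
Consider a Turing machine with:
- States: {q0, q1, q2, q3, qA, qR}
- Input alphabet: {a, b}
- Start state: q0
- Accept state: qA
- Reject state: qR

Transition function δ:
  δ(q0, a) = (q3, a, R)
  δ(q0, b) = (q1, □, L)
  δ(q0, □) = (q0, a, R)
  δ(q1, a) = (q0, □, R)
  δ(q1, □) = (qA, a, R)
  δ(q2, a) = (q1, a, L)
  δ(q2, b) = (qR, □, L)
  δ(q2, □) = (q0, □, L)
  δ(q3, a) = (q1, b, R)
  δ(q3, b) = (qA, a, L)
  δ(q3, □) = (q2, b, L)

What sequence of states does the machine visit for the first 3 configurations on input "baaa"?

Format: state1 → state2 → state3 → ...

Execution trace:
Initial: [q0]baaa
Step 1: δ(q0, b) = (q1, □, L) → [q1]□□aaa
Step 2: δ(q1, □) = (qA, a, R) → a[qA]□aaa

The machine reaches the accept state qA and halts.

State sequence: q0 → q1 → qA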